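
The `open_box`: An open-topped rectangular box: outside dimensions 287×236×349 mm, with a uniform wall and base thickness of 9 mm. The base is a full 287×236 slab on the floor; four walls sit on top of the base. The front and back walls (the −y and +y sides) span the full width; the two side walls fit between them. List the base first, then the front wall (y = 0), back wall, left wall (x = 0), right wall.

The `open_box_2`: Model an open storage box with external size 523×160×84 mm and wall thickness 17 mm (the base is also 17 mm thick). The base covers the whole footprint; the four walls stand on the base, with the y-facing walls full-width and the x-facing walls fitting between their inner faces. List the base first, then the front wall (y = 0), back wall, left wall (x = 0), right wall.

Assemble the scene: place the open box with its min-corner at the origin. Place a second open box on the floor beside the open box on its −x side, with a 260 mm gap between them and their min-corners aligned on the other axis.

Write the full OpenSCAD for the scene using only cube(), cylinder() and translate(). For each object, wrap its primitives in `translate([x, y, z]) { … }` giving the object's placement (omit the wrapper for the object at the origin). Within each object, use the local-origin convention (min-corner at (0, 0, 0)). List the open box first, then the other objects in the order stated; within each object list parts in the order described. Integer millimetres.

cube([287, 236, 9]);
translate([0, 0, 9]) cube([287, 9, 340]);
translate([0, 227, 9]) cube([287, 9, 340]);
translate([0, 9, 9]) cube([9, 218, 340]);
translate([278, 9, 9]) cube([9, 218, 340]);
translate([-783, 0, 0]) {
  cube([523, 160, 17]);
  translate([0, 0, 17]) cube([523, 17, 67]);
  translate([0, 143, 17]) cube([523, 17, 67]);
  translate([0, 17, 17]) cube([17, 126, 67]);
  translate([506, 17, 17]) cube([17, 126, 67]);
}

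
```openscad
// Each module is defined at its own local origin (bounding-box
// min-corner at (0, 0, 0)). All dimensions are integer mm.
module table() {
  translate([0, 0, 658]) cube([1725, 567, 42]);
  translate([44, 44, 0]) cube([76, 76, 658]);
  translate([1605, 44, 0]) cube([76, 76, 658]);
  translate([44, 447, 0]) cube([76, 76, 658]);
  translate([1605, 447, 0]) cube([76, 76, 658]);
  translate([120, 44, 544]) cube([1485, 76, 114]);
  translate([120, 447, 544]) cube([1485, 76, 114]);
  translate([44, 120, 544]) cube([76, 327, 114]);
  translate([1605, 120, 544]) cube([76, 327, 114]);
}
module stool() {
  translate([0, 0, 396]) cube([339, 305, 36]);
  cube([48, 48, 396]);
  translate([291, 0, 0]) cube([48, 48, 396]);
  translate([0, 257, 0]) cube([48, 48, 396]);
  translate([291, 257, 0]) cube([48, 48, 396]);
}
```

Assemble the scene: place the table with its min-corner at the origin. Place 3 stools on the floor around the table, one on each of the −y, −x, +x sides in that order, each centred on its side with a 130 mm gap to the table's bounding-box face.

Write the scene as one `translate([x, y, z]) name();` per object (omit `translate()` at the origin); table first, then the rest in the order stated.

table();
translate([693, -435, 0]) stool();
translate([-469, 131, 0]) stool();
translate([1855, 131, 0]) stool();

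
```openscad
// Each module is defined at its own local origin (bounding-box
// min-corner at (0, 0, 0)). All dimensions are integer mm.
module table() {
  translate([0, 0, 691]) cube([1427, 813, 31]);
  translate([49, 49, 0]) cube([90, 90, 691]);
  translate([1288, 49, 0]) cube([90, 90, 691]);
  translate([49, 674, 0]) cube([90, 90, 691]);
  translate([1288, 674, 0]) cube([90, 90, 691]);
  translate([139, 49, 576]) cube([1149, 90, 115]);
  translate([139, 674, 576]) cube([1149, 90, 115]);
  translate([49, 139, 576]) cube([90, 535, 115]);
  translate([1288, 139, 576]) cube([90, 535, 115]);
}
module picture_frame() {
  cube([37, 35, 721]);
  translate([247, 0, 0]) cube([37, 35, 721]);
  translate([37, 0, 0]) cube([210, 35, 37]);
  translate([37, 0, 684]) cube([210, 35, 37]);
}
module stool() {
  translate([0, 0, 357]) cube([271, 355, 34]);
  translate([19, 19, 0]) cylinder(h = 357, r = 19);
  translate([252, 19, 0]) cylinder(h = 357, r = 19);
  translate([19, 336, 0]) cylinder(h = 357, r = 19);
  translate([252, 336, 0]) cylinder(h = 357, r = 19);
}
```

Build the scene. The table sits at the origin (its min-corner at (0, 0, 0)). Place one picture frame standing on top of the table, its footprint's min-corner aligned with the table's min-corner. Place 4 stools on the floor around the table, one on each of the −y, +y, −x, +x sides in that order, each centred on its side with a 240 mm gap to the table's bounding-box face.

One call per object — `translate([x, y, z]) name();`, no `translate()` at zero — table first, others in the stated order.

table();
translate([0, 0, 722]) picture_frame();
translate([578, -595, 0]) stool();
translate([578, 1053, 0]) stool();
translate([-511, 229, 0]) stool();
translate([1667, 229, 0]) stool();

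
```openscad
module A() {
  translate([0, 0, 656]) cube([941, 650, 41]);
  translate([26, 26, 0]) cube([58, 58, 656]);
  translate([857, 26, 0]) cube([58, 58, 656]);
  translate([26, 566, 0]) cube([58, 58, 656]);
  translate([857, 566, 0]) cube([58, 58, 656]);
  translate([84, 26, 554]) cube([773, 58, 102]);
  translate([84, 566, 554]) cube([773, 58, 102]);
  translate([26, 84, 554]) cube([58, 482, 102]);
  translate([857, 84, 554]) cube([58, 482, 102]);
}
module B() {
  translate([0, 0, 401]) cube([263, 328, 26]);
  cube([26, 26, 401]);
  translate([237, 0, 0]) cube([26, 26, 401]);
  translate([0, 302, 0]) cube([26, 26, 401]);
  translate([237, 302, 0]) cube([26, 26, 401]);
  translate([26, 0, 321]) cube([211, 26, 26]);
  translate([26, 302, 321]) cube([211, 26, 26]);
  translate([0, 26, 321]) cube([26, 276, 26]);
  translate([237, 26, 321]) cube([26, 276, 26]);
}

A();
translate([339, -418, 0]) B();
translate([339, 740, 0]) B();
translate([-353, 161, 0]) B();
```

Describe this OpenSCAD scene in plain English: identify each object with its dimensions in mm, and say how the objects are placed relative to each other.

A is a rectangular dining table. The top is 941×650×41 mm with its upper surface at z = 697 mm. It stands on four 58×58 mm square legs, each inset 26 mm from the nearest pair of top edges, running from the floor to the underside of the top. Four apron rails, 58 mm thick and 102 mm tall, run between adjacent legs with their top edges flush with the underside of the top and their outer faces flush with the legs' outer faces.

B is a simple wooden stool: a rectangular seat 263 mm (x) by 328 mm (y), 26 mm thick, top face at z = 427 mm, on four square legs, each 26×26 mm in cross-section. The legs rest on z = 0, each flush with a corner of the seat. Four stretchers, 26 mm wide and 26 mm tall, connect adjacent legs with their undersides at z = 321 mm, each running between the inner faces of the legs it joins and aligned with the legs' outer faces on the other axis.

Three stools sit around the table at the −y, +y, −x sides.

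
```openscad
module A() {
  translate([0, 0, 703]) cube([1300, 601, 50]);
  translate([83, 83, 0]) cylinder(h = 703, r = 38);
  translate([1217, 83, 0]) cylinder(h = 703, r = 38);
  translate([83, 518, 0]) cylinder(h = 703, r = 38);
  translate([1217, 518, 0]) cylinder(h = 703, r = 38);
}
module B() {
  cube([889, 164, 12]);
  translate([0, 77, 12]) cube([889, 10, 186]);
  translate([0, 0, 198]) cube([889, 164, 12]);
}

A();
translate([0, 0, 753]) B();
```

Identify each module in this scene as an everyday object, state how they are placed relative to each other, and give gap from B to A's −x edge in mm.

A is a table. B is an I-beam. The I-beam is on top of the table. The gap from the I-beam to the table's −x edge is 0 mm.

The I-beam's min-x is at 0; the table's min-x is 0; gap = 0 mm.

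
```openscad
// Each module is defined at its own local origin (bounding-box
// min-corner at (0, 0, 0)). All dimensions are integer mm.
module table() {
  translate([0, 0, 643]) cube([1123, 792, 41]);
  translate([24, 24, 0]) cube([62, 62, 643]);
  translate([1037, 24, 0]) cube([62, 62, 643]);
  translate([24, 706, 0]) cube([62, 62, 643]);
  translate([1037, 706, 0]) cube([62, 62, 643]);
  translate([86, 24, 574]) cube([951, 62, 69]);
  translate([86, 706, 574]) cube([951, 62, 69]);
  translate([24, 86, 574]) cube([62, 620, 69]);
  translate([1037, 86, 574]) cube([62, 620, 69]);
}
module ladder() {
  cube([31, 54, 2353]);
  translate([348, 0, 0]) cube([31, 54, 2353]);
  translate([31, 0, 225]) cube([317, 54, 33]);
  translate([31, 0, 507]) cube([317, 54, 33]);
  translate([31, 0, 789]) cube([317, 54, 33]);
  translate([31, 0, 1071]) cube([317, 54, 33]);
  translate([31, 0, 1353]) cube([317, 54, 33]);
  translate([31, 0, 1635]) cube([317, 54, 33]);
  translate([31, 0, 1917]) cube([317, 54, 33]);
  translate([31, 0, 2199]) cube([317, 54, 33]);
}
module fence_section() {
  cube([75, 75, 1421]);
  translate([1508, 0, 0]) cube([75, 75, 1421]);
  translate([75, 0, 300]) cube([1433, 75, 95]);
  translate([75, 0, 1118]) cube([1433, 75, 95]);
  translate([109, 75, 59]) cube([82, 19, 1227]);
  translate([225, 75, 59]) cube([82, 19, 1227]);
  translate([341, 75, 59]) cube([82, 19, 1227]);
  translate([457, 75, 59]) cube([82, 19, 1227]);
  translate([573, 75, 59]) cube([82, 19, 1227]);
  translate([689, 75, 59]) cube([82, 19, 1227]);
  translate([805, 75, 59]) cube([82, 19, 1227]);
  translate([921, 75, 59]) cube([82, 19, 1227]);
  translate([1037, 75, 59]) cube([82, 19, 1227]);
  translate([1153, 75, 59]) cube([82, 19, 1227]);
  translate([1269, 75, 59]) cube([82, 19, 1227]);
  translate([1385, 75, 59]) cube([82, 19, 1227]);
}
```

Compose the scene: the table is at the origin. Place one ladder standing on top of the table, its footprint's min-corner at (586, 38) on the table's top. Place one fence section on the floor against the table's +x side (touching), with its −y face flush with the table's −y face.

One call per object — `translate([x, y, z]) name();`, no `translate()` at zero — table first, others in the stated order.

table();
translate([586, 38, 684]) ladder();
translate([1123, 0, 0]) fence_section();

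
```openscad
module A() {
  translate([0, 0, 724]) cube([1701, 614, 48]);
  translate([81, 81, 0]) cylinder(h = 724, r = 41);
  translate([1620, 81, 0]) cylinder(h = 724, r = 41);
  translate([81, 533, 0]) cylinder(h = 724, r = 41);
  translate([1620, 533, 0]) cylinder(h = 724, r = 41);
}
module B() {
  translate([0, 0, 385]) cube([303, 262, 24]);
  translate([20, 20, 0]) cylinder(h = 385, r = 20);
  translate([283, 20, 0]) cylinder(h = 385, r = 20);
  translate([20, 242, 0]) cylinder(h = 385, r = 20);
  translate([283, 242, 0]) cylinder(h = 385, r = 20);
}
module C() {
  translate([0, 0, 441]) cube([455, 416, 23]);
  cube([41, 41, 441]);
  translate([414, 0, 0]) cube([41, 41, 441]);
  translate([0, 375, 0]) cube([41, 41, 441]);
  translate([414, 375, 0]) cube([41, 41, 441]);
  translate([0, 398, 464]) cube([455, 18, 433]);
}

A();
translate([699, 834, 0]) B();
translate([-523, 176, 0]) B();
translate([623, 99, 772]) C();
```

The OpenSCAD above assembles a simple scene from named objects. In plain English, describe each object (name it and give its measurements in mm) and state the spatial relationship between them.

A is a rectangular dining table. The top is 1701×614×48 mm with its upper surface at z = 772 mm. It stands on four round legs of 82 mm diameter, each leg's bounding box inset 40 mm from the nearest pair of top edges, running from the floor to the underside of the top.

B is a simple wooden stool: a rectangular seat 303 mm (x) by 262 mm (y), 24 mm thick, top face at z = 409 mm, on four round legs, each 40 mm in diameter. The legs rest on z = 0, each leg's axis is inset half a diameter from the nearest pair of seat edges (so the leg's bounding box is flush with the corner).

C is a chair. The seat is a 455×416×23 mm slab with its top at z = 464 mm, on four 41×41 mm corner legs (flush with the seat edges, standing on z = 0). A flat backrest 18 mm thick, 433 mm tall, spans the full seat width and rises from the seat top along its +y edge, rear face flush with the rear of the seat.

Two stools sit around the table at the +y, −x sides. The chair is on top of the table, centred.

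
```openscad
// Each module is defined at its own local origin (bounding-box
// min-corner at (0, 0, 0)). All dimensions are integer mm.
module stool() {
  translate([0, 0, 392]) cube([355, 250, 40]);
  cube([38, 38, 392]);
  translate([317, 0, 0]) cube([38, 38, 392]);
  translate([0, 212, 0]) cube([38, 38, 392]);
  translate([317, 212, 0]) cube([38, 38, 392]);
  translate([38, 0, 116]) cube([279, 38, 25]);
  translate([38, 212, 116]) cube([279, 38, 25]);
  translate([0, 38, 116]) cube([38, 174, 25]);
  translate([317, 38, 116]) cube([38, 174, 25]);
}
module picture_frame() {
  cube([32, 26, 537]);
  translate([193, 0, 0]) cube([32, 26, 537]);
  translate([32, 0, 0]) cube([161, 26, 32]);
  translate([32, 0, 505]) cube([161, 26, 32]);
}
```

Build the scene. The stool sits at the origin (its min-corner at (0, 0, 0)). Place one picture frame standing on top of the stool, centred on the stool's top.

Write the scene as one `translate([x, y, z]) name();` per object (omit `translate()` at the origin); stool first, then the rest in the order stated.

stool();
translate([65, 112, 432]) picture_frame();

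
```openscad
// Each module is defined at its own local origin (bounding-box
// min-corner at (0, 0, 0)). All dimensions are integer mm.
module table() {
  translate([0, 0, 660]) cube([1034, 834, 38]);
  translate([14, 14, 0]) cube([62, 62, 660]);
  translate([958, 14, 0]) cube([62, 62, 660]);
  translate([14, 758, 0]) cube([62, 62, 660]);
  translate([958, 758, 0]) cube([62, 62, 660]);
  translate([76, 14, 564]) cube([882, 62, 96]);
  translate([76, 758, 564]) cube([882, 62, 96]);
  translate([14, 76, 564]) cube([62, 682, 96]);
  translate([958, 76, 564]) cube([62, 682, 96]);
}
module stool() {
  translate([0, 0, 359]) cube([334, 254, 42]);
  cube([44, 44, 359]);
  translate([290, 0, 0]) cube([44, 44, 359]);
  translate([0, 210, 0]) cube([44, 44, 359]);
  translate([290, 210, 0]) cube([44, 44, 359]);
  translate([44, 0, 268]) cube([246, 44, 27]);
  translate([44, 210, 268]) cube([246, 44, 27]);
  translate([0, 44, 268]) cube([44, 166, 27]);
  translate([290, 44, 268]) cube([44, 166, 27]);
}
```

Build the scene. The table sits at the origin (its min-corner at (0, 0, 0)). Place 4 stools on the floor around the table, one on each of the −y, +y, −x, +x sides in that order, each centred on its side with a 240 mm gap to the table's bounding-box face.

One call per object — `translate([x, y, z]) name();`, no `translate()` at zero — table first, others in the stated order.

table();
translate([350, -494, 0]) stool();
translate([350, 1074, 0]) stool();
translate([-574, 290, 0]) stool();
translate([1274, 290, 0]) stool();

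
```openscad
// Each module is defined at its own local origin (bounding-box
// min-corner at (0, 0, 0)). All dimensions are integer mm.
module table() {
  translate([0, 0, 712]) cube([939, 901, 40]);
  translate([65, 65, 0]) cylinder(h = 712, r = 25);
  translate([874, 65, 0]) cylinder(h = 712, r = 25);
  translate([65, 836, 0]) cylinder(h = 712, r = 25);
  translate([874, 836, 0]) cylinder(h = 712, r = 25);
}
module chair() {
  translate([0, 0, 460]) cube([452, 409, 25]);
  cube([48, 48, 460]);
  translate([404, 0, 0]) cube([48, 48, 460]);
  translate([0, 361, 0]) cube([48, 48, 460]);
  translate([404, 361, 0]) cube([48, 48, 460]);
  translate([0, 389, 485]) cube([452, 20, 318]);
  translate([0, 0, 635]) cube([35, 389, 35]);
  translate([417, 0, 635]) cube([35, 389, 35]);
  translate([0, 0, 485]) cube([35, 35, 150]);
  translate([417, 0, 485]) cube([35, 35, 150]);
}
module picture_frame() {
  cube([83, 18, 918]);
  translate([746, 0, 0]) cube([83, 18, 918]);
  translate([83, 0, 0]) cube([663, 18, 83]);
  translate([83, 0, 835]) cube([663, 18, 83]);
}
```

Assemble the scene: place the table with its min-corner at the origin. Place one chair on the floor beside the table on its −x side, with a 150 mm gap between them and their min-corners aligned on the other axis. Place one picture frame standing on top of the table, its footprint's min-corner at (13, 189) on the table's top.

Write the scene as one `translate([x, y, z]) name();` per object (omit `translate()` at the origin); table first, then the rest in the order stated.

table();
translate([-602, 0, 0]) chair();
translate([13, 189, 752]) picture_frame();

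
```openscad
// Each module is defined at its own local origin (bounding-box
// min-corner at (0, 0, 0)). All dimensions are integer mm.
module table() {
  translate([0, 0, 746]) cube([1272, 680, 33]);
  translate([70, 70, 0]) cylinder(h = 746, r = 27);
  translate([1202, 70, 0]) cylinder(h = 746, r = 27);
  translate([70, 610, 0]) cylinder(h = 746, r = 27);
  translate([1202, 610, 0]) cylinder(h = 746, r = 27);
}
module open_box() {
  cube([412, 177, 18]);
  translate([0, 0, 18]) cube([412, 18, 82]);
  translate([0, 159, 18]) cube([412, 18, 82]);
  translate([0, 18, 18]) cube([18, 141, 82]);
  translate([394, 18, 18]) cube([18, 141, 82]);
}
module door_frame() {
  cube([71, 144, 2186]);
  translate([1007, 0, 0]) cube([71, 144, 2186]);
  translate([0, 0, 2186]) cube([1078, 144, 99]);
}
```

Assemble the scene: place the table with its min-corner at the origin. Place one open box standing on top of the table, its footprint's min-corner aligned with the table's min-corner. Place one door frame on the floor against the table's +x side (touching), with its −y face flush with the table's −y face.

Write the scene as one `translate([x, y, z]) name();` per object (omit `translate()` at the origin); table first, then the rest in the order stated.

table();
translate([0, 0, 779]) open_box();
translate([1272, 0, 0]) door_frame();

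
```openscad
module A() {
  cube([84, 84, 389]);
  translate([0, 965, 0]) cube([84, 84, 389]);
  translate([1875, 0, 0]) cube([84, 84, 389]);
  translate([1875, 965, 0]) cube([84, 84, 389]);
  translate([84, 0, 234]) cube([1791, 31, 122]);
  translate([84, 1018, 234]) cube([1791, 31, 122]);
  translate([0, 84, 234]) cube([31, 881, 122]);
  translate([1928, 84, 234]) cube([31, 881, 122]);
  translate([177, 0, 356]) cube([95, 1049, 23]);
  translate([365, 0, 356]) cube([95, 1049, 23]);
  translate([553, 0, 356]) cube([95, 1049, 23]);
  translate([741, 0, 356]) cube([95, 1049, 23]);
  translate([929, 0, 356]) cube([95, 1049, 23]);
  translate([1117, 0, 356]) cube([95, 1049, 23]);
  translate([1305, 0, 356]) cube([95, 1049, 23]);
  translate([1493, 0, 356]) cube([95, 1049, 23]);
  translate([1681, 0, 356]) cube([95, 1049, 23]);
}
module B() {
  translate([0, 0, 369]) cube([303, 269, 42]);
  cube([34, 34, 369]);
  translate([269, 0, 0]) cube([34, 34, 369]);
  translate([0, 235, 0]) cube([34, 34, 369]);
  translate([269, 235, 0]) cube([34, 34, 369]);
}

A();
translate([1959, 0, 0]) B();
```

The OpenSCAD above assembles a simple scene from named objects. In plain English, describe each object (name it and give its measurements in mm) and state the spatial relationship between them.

A is a bed frame 1959 mm long (x) by 1049 mm wide (y). Four 84×84 mm corner posts, 389 mm tall, at the corners of the footprint. Four rails of 31 mm thickness and 122 mm height run between adjacent posts with their undersides at z = 234 mm, their outer faces flush with the outside of the frame (the two x-running rails run between the posts' inner faces; the two y-running rails run between the posts' inner faces). 9 slats, each 95 mm wide (x) and 23 mm thick, lie across the top of the two x-running rails, running the full 1049 mm width of the frame in y; the slats are evenly spaced along x between the inner faces of the end posts with equal gaps (rounded down to the nearest mm) at the −x end and between each pair — any rounding remainder accumulates at the +x end.

B is a simple wooden stool: a rectangular seat 303 mm (x) by 269 mm (y), 42 mm thick, top face at z = 411 mm, on four square legs, each 34×34 mm in cross-section. The legs rest on z = 0, each flush with a corner of the seat.

The stool is against the bed frame's +x side, with their −y faces flush.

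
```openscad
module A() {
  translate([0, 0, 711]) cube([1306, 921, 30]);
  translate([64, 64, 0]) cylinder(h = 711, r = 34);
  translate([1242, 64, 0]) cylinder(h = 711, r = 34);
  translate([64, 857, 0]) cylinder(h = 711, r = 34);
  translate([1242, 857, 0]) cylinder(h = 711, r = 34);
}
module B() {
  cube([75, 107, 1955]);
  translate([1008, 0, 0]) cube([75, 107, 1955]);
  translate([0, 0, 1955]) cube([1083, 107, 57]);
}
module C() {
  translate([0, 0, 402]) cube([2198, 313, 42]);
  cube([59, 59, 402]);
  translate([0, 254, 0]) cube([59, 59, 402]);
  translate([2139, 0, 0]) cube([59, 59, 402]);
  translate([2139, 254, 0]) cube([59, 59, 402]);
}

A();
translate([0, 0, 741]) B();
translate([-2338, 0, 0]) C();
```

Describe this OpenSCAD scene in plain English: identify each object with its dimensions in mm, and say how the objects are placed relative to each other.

A is a table with a 1306×921 mm rectangular top, 30 mm thick, top surface at z = 741 mm, supported by four round legs of 68 mm diameter, each leg's bounding box inset 30 mm from the nearest pair of top edges, running from the floor.

B is a rectangular door frame: two vertical jambs of 75×107 mm section, 1955 mm tall, with a clear opening 933 mm wide between their inner faces. A header 57 mm tall and 107 mm deep lies on top of the jambs and spans the full outside width.

C is a bench: a 2198×313 mm seat slab, 42 mm thick, top at z = 444 mm, on four 59×59 mm square legs flush with the seat corners and standing on z = 0.

The door frame is on top of the table. The bench is on the floor beside the table on its −x side.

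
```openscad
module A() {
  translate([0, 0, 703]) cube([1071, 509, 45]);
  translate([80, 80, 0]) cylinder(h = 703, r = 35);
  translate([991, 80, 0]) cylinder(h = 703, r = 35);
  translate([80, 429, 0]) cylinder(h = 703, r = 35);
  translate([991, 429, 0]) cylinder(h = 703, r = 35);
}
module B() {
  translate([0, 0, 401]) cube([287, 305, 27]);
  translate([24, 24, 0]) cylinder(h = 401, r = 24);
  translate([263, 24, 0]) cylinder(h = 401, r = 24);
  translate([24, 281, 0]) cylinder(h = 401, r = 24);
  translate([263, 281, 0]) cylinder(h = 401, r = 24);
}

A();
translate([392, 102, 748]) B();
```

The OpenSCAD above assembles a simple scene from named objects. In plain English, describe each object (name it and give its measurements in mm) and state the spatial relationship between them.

A is a rectangular dining table. The top is 1071×509×45 mm with its upper surface at z = 748 mm. It stands on four round legs of 70 mm diameter, each leg's bounding box inset 45 mm from the nearest pair of top edges, running from the floor to the underside of the top.

B is a four-legged stool. The seat is 287×305 mm, 27 mm thick, top at z = 428 mm. It stands on four round legs, each 48 mm in diameter, from z = 0 to the seat underside, each leg's axis is inset half a diameter from the nearest pair of seat edges (so the leg's bounding box is flush with the corner).

The stool is on top of the table, centred.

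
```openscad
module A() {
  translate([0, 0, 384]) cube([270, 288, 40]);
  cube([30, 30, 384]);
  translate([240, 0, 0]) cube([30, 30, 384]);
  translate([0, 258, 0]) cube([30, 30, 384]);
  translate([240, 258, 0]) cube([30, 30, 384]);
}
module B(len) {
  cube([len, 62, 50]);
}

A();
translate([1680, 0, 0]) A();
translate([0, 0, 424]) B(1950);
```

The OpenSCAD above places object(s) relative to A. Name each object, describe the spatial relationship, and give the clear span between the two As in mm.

Second stool starts at x = 1680; first ends at x = 270; clear span = 1680 − 270 = 1410 mm.

A is a stool. B is a beam. A beam spans the tops of two stools. The clear span between the two stools is 1410 mm.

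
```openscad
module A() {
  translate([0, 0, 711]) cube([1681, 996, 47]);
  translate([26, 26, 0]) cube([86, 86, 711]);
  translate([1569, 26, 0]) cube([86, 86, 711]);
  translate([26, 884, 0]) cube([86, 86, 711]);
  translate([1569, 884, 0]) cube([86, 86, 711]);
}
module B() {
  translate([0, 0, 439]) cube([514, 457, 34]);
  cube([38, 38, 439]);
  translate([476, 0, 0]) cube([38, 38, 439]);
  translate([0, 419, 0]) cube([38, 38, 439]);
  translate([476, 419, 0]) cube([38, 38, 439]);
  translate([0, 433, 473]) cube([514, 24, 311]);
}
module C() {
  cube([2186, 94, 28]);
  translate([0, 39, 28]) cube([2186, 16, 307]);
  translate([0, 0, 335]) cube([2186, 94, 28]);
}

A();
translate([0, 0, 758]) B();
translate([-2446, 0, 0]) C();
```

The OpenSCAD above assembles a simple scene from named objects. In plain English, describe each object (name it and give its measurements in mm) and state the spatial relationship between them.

A is a table: top 1681 mm (x) × 996 mm (y), 47 mm thick, upper face at z = 758 mm, on four 86×86 mm square legs, each inset 26 mm from the nearest pair of top edges, running from z = 0 to the bottom of the top.

B is a chair: 514×457 mm seat, 34 mm thick, top at z = 473 mm, on four 38 mm square corner legs flush with the seat edges. A 24 mm thick backrest slab spans the full seat width, extending 311 mm above the seat top, its back face flush with the seat's +y edge.

C is an I-beam lying along x, 2186 mm long. Overall section height 363 mm. Two flanges 94 mm wide (y) and 28 mm thick, one on the floor and one at the top; a web 16 mm thick runs between them, centred on the flange width.

The chair is on top of the table. The I-beam is on the floor beside the table on its −x side.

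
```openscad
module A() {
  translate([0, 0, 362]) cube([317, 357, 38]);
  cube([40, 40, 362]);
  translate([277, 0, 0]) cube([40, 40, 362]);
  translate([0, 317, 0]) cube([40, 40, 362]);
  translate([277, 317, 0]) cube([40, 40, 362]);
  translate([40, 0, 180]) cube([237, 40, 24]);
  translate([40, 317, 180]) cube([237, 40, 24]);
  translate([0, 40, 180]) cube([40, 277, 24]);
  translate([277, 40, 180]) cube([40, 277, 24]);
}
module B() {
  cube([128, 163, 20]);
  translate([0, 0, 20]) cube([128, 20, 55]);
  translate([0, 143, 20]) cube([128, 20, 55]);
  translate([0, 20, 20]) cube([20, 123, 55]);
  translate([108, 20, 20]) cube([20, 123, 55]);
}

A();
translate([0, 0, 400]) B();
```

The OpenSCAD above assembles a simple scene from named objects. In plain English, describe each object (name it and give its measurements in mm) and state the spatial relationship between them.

A is a four-legged stool. The seat is a 317×357×38 mm slab whose top surface is at z = 400 mm; four square legs, each 40×40 mm in cross-section, run from the floor (z = 0) to the underside of the seat, each flush with a corner of the seat. Four stretchers, 40 mm wide and 24 mm tall, connect adjacent legs with their undersides at z = 180 mm, each running between the inner faces of the legs it joins and aligned with the legs' outer faces on the other axis.

B is an open-topped rectangular box: outside dimensions 128×163×75 mm, with a uniform wall and base thickness of 20 mm. The base is a full 128×163 slab on the floor; four walls sit on top of the base. The front and back walls (the −y and +y sides) span the full width; the two side walls fit between them.

The open box is on top of the stool.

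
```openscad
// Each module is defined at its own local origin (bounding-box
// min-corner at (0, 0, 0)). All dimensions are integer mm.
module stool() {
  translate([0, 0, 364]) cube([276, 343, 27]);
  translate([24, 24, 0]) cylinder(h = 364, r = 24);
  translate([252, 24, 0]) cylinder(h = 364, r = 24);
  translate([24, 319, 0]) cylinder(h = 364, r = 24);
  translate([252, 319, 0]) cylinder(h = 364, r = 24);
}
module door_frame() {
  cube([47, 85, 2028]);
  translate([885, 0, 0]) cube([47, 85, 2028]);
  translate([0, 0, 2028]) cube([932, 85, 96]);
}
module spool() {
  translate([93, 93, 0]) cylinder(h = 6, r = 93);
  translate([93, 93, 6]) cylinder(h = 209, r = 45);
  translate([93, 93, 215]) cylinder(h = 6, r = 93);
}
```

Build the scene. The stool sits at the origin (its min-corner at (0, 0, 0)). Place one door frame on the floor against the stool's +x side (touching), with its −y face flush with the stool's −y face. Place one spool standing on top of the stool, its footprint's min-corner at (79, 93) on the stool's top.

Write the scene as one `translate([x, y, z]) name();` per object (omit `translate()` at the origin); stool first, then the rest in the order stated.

stool();
translate([276, 0, 0]) door_frame();
translate([79, 93, 391]) spool();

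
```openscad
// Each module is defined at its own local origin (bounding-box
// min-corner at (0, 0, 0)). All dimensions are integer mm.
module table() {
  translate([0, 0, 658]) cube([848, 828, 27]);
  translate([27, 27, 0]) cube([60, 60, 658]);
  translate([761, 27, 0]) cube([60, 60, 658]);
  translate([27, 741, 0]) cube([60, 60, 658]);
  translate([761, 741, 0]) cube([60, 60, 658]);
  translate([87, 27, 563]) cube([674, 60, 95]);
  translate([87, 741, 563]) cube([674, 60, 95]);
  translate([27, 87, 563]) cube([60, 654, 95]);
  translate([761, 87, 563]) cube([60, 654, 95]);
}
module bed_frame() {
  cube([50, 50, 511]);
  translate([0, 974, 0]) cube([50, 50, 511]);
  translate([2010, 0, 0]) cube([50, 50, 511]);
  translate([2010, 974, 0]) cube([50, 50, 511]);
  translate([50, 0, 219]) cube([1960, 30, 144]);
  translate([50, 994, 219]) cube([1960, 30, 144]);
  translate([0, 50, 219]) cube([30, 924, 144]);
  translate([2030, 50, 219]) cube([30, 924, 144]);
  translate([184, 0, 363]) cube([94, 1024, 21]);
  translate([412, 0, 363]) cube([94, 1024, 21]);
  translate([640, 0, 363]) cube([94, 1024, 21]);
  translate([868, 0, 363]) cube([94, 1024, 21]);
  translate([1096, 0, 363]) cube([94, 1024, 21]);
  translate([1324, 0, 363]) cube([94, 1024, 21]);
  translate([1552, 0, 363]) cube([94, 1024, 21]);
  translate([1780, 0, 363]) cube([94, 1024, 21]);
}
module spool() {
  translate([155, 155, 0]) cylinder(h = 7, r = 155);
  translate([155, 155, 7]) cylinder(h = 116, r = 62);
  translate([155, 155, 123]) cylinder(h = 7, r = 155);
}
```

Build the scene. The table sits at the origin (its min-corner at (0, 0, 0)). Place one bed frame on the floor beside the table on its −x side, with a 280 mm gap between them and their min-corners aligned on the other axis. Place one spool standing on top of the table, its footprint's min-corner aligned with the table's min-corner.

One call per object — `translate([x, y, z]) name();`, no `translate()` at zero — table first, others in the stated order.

table();
translate([-2340, 0, 0]) bed_frame();
translate([0, 0, 685]) spool();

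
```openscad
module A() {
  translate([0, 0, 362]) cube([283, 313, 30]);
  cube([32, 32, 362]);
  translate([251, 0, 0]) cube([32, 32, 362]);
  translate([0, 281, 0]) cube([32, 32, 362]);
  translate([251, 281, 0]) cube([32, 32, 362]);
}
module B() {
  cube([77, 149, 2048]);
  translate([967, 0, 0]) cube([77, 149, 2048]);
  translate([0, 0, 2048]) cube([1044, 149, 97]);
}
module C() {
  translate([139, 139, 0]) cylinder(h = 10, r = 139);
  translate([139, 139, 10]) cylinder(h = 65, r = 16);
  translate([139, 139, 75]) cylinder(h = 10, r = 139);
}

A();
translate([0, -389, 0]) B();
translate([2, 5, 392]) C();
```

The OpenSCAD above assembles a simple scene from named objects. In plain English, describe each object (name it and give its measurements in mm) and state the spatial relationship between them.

A is a four-legged stool. The seat is a 283×313×30 mm slab whose top surface is at z = 392 mm; four square legs, each 32×32 mm in cross-section, run from the floor (z = 0) to the underside of the seat, each flush with a corner of the seat.

B is a door frame. The clear opening is 890 mm wide and 2048 mm high. Two 77 mm wide jambs, 149 mm deep, stand either side of the opening from the floor to the top of the opening. A 97 mm thick head sits across the top of both jambs, spanning the full outside width of the frame.

C is a spool: two coaxial disc flanges of radius 139 mm and thickness 10 mm, joined by a core cylinder of radius 16 mm and height 65 mm. The lower flange rests on z = 0 and the three cylinders share a vertical axis.

The door frame is on the floor beside the stool on its −y side. The spool is on top of the stool.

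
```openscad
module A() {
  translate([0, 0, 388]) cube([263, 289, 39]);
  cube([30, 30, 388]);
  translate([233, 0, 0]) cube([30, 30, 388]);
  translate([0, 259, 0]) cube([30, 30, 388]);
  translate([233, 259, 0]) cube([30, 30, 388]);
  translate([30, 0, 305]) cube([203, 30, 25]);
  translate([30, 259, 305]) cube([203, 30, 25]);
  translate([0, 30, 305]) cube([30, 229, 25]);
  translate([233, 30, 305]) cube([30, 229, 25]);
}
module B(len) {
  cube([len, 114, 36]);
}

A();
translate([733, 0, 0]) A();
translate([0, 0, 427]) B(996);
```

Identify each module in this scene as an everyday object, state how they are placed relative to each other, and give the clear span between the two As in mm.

A is a stool. B is a beam. A beam spans the tops of two stools. The clear span between the two stools is 470 mm.

Second stool starts at x = 733; first ends at x = 263; clear span = 733 − 263 = 470 mm.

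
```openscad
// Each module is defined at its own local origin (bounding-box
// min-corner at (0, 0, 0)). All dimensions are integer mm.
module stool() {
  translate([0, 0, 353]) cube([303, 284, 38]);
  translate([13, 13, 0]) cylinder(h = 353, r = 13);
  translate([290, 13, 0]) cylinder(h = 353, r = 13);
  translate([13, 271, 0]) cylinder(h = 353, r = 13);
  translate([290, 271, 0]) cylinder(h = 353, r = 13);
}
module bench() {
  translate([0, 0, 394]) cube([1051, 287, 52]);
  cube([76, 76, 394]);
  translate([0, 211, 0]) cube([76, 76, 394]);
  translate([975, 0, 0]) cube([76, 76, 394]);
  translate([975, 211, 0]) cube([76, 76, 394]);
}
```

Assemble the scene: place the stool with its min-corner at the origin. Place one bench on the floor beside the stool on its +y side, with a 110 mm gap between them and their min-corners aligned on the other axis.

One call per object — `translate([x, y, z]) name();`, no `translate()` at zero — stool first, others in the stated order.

stool();
translate([0, 394, 0]) bench();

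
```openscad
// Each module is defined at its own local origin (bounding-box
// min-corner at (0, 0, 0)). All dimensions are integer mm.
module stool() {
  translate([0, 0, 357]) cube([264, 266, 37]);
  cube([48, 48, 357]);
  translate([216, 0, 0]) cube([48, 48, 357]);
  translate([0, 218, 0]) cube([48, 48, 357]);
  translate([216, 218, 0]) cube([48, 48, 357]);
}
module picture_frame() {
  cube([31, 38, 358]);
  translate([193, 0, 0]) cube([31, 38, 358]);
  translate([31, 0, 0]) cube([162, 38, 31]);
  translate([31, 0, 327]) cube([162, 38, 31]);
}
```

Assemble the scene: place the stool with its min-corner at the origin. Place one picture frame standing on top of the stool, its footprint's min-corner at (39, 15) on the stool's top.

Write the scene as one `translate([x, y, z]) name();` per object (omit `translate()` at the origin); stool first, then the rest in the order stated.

stool();
translate([39, 15, 394]) picture_frame();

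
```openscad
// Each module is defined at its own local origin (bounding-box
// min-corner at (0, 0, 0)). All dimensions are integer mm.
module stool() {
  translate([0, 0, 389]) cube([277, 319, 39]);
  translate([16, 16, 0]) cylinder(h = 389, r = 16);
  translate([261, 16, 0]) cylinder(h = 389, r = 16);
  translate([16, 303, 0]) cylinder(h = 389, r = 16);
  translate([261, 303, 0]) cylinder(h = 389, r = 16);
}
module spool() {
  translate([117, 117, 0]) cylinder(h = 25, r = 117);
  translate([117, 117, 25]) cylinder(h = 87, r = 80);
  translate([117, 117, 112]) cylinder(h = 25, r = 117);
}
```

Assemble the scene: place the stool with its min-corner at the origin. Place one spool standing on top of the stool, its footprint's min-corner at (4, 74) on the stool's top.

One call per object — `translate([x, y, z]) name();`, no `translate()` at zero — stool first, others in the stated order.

stool();
translate([4, 74, 428]) spool();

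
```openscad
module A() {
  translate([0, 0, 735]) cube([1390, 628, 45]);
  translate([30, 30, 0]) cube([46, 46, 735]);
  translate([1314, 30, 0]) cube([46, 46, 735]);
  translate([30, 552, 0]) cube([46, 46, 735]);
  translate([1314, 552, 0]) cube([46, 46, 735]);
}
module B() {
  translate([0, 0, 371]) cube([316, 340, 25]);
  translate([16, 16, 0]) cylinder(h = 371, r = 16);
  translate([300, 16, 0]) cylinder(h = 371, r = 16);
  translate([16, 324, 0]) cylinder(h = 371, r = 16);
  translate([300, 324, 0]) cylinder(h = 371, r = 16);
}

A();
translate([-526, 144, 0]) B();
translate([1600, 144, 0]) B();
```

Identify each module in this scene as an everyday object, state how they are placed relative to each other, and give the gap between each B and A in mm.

Each stool's nearest face is 210 mm from the table's bounding box.

A is a table. B is a stool. Two stools sit around the table at the −x, +x sides. The gap between each stool and the table is 210 mm.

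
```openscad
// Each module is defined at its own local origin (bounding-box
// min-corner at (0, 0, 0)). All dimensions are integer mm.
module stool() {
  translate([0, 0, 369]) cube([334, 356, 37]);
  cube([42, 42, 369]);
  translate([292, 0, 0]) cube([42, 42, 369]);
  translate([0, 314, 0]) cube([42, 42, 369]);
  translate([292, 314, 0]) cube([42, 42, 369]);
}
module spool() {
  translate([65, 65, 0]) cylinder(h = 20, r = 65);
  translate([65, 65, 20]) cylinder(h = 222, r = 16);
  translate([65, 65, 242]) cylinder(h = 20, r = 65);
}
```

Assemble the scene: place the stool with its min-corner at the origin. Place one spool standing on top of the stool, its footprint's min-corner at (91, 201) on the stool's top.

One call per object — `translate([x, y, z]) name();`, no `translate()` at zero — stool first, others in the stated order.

stool();
translate([91, 201, 406]) spool();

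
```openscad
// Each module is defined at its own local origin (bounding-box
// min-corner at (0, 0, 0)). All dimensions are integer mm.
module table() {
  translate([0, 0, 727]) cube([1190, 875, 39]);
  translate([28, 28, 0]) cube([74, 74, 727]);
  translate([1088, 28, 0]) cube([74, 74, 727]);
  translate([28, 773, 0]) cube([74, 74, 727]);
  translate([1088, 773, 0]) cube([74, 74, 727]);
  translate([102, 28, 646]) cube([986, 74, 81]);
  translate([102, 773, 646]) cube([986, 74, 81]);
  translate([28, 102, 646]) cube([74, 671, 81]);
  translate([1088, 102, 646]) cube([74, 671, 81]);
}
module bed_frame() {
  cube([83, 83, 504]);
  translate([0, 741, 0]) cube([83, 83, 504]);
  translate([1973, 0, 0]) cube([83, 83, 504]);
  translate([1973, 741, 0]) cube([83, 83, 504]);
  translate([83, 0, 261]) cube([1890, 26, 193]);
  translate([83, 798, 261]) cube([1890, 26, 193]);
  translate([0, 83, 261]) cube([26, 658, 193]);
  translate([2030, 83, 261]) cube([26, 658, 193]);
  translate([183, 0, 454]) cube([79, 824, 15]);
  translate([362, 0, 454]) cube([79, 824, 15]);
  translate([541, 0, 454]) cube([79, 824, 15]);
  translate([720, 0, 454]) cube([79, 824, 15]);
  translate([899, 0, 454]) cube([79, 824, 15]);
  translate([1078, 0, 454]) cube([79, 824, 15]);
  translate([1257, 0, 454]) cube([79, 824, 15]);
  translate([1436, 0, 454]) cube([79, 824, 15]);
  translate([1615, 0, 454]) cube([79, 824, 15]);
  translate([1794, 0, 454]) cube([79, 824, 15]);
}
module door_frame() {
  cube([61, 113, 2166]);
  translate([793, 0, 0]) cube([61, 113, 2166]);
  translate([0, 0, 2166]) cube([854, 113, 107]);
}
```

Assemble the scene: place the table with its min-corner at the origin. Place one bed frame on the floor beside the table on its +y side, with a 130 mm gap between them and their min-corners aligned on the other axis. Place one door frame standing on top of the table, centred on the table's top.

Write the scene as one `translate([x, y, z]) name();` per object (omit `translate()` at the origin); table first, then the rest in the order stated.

table();
translate([0, 1005, 0]) bed_frame();
translate([168, 381, 766]) door_frame();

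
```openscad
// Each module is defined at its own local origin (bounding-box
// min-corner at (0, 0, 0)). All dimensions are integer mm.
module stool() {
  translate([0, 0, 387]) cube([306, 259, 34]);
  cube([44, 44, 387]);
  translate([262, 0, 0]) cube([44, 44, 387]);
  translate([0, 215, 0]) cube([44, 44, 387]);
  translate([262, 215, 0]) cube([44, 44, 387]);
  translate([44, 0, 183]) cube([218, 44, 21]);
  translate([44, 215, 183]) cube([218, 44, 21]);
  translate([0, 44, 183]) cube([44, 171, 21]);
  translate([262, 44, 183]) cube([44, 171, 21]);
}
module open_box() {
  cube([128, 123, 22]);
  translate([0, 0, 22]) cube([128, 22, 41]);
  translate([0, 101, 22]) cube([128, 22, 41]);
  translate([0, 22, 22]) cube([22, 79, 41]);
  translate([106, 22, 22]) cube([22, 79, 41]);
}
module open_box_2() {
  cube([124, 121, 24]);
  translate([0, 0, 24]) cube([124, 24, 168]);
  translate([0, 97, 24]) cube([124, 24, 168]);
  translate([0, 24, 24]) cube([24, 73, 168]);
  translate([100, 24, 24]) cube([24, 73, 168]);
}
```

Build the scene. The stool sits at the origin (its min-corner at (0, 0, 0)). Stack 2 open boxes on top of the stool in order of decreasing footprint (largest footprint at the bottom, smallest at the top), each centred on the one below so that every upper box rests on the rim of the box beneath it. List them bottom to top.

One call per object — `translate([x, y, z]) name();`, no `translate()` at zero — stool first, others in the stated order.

stool();
translate([89, 68, 421]) open_box();
translate([91, 69, 484]) open_box_2();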